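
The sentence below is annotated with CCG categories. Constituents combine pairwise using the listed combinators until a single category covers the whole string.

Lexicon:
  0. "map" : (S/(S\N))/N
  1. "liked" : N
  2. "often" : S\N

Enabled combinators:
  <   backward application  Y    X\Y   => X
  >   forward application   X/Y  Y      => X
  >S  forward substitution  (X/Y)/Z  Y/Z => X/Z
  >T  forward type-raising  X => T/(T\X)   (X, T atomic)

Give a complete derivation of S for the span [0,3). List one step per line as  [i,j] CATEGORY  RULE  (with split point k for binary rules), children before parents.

[0,1] (S/(S\N))/N  lex  "map"
[1,2] N  lex  "liked"
[0,2] S/(S\N)  >  k=1
[2,3] S\N  lex  "often"
[0,3] S  >  k=2

[0,3] S   >
  [0,2] S/(S\N)   >
    [0,1] "map" : (S/(S\N))/N
    [1,2] "liked" : N
  [2,3] "often" : S\N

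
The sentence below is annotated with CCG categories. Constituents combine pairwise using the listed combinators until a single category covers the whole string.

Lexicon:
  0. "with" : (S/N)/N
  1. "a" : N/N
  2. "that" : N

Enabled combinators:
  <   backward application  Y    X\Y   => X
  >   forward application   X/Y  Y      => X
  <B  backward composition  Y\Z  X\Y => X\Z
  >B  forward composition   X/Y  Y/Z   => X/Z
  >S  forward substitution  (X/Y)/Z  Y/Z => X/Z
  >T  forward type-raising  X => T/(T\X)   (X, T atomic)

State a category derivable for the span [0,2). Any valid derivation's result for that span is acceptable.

S/N

[0,3] S   >
  [0,2] S/N   >S
    [0,1] "with" : (S/N)/N
    [1,2] "a" : N/N
  [2,3] "that" : N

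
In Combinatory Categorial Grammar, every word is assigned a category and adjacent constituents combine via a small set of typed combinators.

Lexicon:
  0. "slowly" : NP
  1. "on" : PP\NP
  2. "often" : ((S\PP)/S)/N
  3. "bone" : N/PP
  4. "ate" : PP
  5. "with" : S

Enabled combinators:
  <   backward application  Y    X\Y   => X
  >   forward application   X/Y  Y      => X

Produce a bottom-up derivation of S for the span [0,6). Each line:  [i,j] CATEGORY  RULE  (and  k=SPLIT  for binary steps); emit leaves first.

[0,1] NP  lex  "slowly"
[1,2] PP\NP  lex  "on"
[0,2] PP  <  k=1
[2,3] ((S\PP)/S)/N  lex  "often"
[3,4] N/PP  lex  "bone"
[4,5] PP  lex  "ate"
[3,5] N  >  k=4
[2,5] (S\PP)/S  >  k=3
[5,6] S  lex  "with"
[2,6] S\PP  >  k=5
[0,6] S  <  k=2

[0,6] S   <
  [0,2] PP   <
    [0,1] "slowly" : NP
    [1,2] "on" : PP\NP
  [2,6] S\PP   >
    [2,5] (S\PP)/S   >
      [2,3] "often" : ((S\PP)/S)/N
      [3,5] N   >
        [3,4] "bone" : N/PP
        [4,5] "ate" : PP
    [5,6] "with" : S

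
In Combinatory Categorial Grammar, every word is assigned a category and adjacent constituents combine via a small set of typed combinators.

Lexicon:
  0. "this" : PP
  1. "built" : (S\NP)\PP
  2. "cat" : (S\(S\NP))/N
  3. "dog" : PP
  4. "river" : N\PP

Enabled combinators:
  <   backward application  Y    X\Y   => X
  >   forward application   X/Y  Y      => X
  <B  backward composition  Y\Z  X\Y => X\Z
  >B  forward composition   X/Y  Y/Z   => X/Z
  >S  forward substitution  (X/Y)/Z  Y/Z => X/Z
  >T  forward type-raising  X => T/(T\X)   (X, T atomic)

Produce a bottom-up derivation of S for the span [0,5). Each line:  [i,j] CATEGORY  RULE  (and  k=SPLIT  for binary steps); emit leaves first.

[0,1] PP  lex  "this"
[1,2] (S\NP)\PP  lex  "built"
[0,2] S\NP  <  k=1
[2,3] (S\(S\NP))/N  lex  "cat"
[3,4] PP  lex  "dog"
[3,4] N/(N\PP)  >T
[4,5] N\PP  lex  "river"
[3,5] N  >  k=4
[2,5] S\(S\NP)  >  k=3
[0,5] S  <  k=2

[0,5] S   <
  [0,2] S\NP   <
    [0,1] "this" : PP
    [1,2] "built" : (S\NP)\PP
  [2,5] S\(S\NP)   >
    [2,3] "cat" : (S\(S\NP))/N
    [3,5] N   >
      [3,4] N/(N\PP)   >T
        [3,4] "dog" : PP
      [4,5] "river" : N\PP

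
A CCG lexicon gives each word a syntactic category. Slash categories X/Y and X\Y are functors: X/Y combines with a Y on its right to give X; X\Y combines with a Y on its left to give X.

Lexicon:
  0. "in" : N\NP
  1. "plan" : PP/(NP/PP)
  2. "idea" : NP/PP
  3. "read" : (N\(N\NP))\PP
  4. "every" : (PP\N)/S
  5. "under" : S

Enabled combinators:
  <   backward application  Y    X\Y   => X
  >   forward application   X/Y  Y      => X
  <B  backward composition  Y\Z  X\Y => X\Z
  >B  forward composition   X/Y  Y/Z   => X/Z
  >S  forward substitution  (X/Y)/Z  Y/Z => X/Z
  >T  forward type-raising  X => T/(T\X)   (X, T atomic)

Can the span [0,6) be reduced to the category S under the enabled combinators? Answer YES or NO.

N\NP PP/(NP/PP) NP/PP (N\(N\NP))\PP (PP\N)/S S
CKY chart[0,6] = {N/(N\PP), NP/(NP\PP), PP, PP/(PP\PP), PP/(S\S), S/(S\PP)}; S ∉ chart

NO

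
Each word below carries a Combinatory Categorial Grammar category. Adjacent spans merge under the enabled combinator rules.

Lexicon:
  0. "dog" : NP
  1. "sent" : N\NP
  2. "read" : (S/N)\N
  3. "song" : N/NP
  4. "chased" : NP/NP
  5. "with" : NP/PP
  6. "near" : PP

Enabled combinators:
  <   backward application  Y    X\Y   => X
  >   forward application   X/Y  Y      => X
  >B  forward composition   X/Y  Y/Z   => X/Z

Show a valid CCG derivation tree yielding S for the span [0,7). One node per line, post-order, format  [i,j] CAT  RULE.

[0,7] S   >
  [0,5] S/NP   >B
    [0,3] S/N   <
      [0,2] N   <
        [0,1] "dog" : NP
        [1,2] "sent" : N\NP
      [2,3] "read" : (S/N)\N
    [3,5] N/NP   >B
      [3,4] "song" : N/NP
      [4,5] "chased" : NP/NP
  [5,7] NP   >
    [5,6] "with" : NP/PP
    [6,7] "near" : PP

[0,1] NP  lex  "dog"
[1,2] N\NP  lex  "sent"
[0,2] N  <  k=1
[2,3] (S/N)\N  lex  "read"
[0,3] S/N  <  k=2
[3,4] N/NP  lex  "song"
[4,5] NP/NP  lex  "chased"
[3,5] N/NP  >B  k=4
[0,5] S/NP  >B  k=3
[5,6] NP/PP  lex  "with"
[6,7] PP  lex  "near"
[5,7] NP  >  k=6
[0,7] S  >  k=5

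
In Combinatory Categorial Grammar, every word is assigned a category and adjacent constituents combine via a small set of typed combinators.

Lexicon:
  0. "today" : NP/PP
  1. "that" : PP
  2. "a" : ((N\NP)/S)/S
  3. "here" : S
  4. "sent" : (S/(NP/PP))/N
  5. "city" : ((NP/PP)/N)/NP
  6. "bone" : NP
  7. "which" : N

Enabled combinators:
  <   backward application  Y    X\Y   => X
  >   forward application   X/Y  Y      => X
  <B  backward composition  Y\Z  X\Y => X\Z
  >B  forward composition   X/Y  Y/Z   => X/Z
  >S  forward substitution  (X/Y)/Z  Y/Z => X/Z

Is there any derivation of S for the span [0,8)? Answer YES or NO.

NP/PP PP ((N\NP)/S)/S S (S/(NP/PP))/N ((NP/PP)/N)/NP NP N
CKY chart[0,8] = {N}; S ∉ chart

NO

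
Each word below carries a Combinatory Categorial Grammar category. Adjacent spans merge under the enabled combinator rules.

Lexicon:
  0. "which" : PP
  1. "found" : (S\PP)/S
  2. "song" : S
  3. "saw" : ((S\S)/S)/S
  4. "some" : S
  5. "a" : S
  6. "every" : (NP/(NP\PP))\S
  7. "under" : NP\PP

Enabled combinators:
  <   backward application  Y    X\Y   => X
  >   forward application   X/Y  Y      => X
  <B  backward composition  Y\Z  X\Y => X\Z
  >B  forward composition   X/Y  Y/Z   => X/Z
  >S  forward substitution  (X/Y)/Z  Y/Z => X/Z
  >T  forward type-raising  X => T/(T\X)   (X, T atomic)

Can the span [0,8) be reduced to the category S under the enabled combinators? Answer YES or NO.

PP (S\PP)/S S ((S\S)/S)/S S S (NP/(NP\PP))\S NP\PP
CKY chart[0,8] = {N/(N\NP), NP, NP/(NP\NP), PP/(PP\NP), S/(S\NP)}; S ∉ chart

NO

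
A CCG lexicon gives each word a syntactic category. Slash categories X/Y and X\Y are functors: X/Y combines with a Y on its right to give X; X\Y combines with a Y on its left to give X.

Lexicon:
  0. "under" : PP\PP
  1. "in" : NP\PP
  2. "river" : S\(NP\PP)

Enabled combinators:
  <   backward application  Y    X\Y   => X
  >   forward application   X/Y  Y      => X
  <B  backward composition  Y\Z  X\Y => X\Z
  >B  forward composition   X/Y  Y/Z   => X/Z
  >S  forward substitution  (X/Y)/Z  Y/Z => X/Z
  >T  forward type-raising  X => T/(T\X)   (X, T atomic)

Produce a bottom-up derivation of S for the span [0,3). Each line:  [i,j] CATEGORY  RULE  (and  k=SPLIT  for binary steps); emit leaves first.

[0,1] PP\PP  lex  "under"
[1,2] NP\PP  lex  "in"
[0,2] NP\PP  <B  k=1
[2,3] S\(NP\PP)  lex  "river"
[0,3] S  <  k=2

[0,3] S   <
  [0,2] NP\PP   <B
    [0,1] "under" : PP\PP
    [1,2] "in" : NP\PP
  [2,3] "river" : S\(NP\PP)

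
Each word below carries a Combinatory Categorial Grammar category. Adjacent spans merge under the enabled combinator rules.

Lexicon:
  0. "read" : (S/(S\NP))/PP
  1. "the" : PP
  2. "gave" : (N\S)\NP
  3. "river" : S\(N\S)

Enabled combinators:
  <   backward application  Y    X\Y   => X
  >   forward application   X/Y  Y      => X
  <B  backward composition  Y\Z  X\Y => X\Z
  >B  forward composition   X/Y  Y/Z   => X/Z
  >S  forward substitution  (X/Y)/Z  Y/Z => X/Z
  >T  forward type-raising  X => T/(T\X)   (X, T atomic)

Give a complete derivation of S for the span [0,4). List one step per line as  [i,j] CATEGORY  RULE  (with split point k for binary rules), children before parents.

[0,1] (S/(S\NP))/PP  lex  "read"
[1,2] PP  lex  "the"
[0,2] S/(S\NP)  >  k=1
[2,3] (N\S)\NP  lex  "gave"
[3,4] S\(N\S)  lex  "river"
[2,4] S\NP  <B  k=3
[0,4] S  >  k=2

[0,4] S   >
  [0,2] S/(S\NP)   >
    [0,1] "read" : (S/(S\NP))/PP
    [1,2] "the" : PP
  [2,4] S\NP   <B
    [2,3] "gave" : (N\S)\NP
    [3,4] "river" : S\(N\S)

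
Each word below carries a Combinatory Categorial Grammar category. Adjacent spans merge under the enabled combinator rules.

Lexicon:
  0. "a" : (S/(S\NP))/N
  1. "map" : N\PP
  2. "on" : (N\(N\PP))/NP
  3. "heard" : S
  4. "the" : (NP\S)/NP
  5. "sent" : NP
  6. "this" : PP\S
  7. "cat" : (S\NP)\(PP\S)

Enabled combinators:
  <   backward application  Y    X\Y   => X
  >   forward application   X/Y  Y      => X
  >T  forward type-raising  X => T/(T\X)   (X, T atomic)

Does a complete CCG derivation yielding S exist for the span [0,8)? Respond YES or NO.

[0,8] S   >
  [0,6] S/(S\NP)   >
    [0,1] "a" : (S/(S\NP))/N
    [1,6] N   <
      [1,2] "map" : N\PP
      [2,6] N\(N\PP)   >
        [2,3] "on" : (N\(N\PP))/NP
        [3,6] NP   <
          [3,4] "heard" : S
          [4,6] NP\S   >
            [4,5] "the" : (NP\S)/NP
            [5,6] "sent" : NP
  [6,8] S\NP   <
    [6,7] "this" : PP\S
    [7,8] "cat" : (S\NP)\(PP\S)

YES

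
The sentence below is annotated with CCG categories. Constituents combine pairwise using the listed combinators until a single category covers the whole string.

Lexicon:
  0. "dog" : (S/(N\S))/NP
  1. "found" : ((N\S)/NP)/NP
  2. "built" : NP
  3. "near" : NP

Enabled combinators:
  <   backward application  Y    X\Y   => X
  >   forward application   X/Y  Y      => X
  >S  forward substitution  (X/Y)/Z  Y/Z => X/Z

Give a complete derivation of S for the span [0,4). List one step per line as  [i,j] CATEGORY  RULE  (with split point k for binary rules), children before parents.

[0,1] (S/(N\S))/NP  lex  "dog"
[1,2] ((N\S)/NP)/NP  lex  "found"
[2,3] NP  lex  "built"
[1,3] (N\S)/NP  >  k=2
[0,3] S/NP  >S  k=1
[3,4] NP  lex  "near"
[0,4] S  >  k=3

[0,4] S   >
  [0,3] S/NP   >S
    [0,1] "dog" : (S/(N\S))/NP
    [1,3] (N\S)/NP   >
      [1,2] "found" : ((N\S)/NP)/NP
      [2,3] "built" : NP
  [3,4] "near" : NP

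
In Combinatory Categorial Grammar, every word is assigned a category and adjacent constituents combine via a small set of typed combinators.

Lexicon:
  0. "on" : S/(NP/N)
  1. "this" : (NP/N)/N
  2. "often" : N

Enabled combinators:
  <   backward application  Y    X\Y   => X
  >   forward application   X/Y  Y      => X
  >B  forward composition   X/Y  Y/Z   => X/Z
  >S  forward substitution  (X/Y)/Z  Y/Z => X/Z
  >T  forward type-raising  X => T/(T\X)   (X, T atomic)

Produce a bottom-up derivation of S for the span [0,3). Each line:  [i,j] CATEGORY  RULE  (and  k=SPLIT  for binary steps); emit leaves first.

[0,1] S/(NP/N)  lex  "on"
[1,2] (NP/N)/N  lex  "this"
[2,3] N  lex  "often"
[1,3] NP/N  >  k=2
[0,3] S  >  k=1

[0,3] S   >
  [0,1] "on" : S/(NP/N)
  [1,3] NP/N   >
    [1,2] "this" : (NP/N)/N
    [2,3] "often" : N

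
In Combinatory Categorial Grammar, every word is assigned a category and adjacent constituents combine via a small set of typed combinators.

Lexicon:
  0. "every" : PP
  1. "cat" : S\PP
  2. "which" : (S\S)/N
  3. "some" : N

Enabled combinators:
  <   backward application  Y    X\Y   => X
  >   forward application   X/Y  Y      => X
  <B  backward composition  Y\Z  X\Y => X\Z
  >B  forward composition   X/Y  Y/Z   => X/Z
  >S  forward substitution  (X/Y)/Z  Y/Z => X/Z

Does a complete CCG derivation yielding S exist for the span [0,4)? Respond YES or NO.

[0,4] S   <
  [0,1] "every" : PP
  [1,4] S\PP   <B
    [1,2] "cat" : S\PP
    [2,4] S\S   >
      [2,3] "which" : (S\S)/N
      [3,4] "some" : N

YES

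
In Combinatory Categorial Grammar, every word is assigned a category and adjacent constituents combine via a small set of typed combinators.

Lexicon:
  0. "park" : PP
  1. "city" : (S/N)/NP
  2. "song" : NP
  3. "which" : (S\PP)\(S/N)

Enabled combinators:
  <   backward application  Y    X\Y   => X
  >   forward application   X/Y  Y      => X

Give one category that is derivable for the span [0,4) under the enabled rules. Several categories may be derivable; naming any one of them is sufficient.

S

[0,4] S   <
  [0,1] "park" : PP
  [1,4] S\PP   <
    [1,3] S/N   >
      [1,2] "city" : (S/N)/NP
      [2,3] "song" : NP
    [3,4] "which" : (S\PP)\(S/N)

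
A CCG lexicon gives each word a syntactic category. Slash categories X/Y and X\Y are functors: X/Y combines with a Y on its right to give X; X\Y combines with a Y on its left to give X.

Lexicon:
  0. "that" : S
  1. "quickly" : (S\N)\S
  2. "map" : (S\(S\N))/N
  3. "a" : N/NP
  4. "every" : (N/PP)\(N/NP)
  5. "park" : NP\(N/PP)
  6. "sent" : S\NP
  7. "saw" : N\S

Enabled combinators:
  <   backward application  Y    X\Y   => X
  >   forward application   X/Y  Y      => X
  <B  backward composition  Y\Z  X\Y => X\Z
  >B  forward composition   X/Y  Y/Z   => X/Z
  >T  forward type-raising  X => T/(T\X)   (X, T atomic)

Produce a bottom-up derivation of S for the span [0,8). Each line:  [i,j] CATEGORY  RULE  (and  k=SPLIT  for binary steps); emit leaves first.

[0,8] S   <
  [0,2] S\N   <
    [0,1] "that" : S
    [1,2] "quickly" : (S\N)\S
  [2,8] S\(S\N)   >
    [2,3] "map" : (S\(S\N))/N
    [3,8] N   <
      [3,6] NP   <
        [3,5] N/PP   <
          [3,4] "a" : N/NP
          [4,5] "every" : (N/PP)\(N/NP)
        [5,6] "park" : NP\(N/PP)
      [6,8] N\NP   <B
        [6,7] "sent" : S\NP
        [7,8] "saw" : N\S

[0,1] S  lex  "that"
[1,2] (S\N)\S  lex  "quickly"
[0,2] S\N  <  k=1
[2,3] (S\(S\N))/N  lex  "map"
[3,4] N/NP  lex  "a"
[4,5] (N/PP)\(N/NP)  lex  "every"
[3,5] N/PP  <  k=4
[5,6] NP\(N/PP)  lex  "park"
[3,6] NP  <  k=5
[6,7] S\NP  lex  "sent"
[7,8] N\S  lex  "saw"
[6,8] N\NP  <B  k=7
[3,8] N  <  k=6
[2,8] S\(S\N)  >  k=3
[0,8] S  <  k=2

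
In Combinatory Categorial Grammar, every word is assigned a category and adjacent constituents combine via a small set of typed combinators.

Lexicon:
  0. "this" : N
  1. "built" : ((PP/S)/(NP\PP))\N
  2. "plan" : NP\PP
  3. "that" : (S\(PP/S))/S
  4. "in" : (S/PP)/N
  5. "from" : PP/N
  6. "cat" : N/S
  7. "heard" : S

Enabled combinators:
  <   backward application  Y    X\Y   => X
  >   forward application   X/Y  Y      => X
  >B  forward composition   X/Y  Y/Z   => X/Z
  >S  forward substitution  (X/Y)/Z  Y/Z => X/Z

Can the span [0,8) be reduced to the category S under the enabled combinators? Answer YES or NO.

[0,8] S   <
  [0,3] PP/S   >
    [0,2] (PP/S)/(NP\PP)   <
      [0,1] "this" : N
      [1,2] "built" : ((PP/S)/(NP\PP))\N
    [2,3] "plan" : NP\PP
  [3,8] S\(PP/S)   >
    [3,4] "that" : (S\(PP/S))/S
    [4,8] S   >
      [4,6] S/N   >S
        [4,5] "in" : (S/PP)/N
        [5,6] "from" : PP/N
      [6,8] N   >
        [6,7] "cat" : N/S
        [7,8] "heard" : S

YES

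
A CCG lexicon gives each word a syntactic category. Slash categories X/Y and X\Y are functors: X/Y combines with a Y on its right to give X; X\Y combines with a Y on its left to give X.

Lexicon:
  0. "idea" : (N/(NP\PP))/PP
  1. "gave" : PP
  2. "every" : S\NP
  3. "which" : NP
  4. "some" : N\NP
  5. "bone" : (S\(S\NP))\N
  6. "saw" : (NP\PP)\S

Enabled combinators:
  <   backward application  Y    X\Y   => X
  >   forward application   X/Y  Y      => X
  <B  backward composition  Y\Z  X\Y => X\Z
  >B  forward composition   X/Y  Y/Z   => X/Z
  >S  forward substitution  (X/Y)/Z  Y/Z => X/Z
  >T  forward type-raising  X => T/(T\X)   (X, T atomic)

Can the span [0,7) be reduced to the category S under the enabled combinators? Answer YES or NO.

NO

(N/(NP\PP))/PP PP S\NP NP N\NP (S\(S\NP))\N (NP\PP)\S
CKY chart[0,7] = {(N/(NP\PP))/(PP\NP), N, N/(N\N), NP/(NP\N), PP/(PP\N), S/(S\N)}; S ∉ chart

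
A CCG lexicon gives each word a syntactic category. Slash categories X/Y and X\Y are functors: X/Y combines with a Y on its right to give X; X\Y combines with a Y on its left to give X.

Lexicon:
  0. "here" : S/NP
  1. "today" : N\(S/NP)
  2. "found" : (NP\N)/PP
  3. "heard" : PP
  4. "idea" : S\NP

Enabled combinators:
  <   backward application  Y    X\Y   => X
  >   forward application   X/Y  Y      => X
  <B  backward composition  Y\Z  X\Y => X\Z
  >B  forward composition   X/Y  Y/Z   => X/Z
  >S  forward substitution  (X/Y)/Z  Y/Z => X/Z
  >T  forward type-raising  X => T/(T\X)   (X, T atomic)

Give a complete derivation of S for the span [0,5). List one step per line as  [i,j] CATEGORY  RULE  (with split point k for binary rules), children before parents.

[0,5] S   <
  [0,2] N   <
    [0,1] "here" : S/NP
    [1,2] "today" : N\(S/NP)
  [2,5] S\N   <B
    [2,4] NP\N   >
      [2,3] "found" : (NP\N)/PP
      [3,4] "heard" : PP
    [4,5] "idea" : S\NP

[0,1] S/NP  lex  "here"
[1,2] N\(S/NP)  lex  "today"
[0,2] N  <  k=1
[2,3] (NP\N)/PP  lex  "found"
[3,4] PP  lex  "heard"
[2,4] NP\N  >  k=3
[4,5] S\NP  lex  "idea"
[2,5] S\N  <B  k=4
[0,5] S  <  k=2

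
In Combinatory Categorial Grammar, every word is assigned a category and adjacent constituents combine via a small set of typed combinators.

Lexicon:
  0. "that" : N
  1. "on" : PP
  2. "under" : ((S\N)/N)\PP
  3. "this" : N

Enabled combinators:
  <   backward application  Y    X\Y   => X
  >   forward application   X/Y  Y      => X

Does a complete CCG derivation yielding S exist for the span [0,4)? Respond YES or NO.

YES

[0,4] S   <
  [0,1] "that" : N
  [1,4] S\N   >
    [1,3] (S\N)/N   <
      [1,2] "on" : PP
      [2,3] "under" : ((S\N)/N)\PP
    [3,4] "this" : N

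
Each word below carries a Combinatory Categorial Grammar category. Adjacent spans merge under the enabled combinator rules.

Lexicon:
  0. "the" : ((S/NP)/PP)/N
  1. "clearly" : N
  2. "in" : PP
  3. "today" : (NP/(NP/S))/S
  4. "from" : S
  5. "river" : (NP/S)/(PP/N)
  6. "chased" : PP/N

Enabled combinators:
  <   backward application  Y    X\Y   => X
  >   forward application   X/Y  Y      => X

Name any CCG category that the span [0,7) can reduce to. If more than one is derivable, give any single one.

[0,7] S   >
  [0,3] S/NP   >
    [0,2] (S/NP)/PP   >
      [0,1] "the" : ((S/NP)/PP)/N
      [1,2] "clearly" : N
    [2,3] "in" : PP
  [3,7] NP   >
    [3,5] NP/(NP/S)   >
      [3,4] "today" : (NP/(NP/S))/S
      [4,5] "from" : S
    [5,7] NP/S   >
      [5,6] "river" : (NP/S)/(PP/N)
      [6,7] "chased" : PP/N

S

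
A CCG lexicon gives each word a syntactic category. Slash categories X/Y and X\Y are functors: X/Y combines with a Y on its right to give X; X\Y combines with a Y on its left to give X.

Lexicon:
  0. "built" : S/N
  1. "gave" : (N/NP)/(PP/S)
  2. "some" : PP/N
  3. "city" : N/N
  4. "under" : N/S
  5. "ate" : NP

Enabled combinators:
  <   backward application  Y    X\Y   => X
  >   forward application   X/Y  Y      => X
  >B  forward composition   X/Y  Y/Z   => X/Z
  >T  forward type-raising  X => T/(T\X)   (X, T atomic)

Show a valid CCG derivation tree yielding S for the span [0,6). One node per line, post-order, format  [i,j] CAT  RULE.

[0,6] S   >
  [0,5] S/NP   >B
    [0,1] "built" : S/N
    [1,5] N/NP   >
      [1,2] "gave" : (N/NP)/(PP/S)
      [2,5] PP/S   >B
        [2,4] PP/N   >B
          [2,3] "some" : PP/N
          [3,4] "city" : N/N
        [4,5] "under" : N/S
  [5,6] "ate" : NP

[0,1] S/N  lex  "built"
[1,2] (N/NP)/(PP/S)  lex  "gave"
[2,3] PP/N  lex  "some"
[3,4] N/N  lex  "city"
[2,4] PP/N  >B  k=3
[4,5] N/S  lex  "under"
[2,5] PP/S  >B  k=4
[1,5] N/NP  >  k=2
[0,5] S/NP  >B  k=1
[5,6] NP  lex  "ate"
[0,6] S  >  k=5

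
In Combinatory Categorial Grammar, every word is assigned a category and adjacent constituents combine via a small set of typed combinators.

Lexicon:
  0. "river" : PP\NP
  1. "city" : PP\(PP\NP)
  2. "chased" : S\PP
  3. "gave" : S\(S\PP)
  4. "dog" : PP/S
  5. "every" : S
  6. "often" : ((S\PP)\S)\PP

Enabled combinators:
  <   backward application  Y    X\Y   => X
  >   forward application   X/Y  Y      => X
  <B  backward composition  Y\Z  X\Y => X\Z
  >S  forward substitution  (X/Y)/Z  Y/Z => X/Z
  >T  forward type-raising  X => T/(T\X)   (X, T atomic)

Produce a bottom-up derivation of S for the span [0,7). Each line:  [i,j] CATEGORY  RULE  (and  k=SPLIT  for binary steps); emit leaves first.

[0,7] S   <
  [0,2] PP   <
    [0,1] "river" : PP\NP
    [1,2] "city" : PP\(PP\NP)
  [2,7] S\PP   <
    [2,4] S   <
      [2,3] "chased" : S\PP
      [3,4] "gave" : S\(S\PP)
    [4,7] (S\PP)\S   <
      [4,6] PP   >
        [4,5] "dog" : PP/S
        [5,6] "every" : S
      [6,7] "often" : ((S\PP)\S)\PP

[0,1] PP\NP  lex  "river"
[1,2] PP\(PP\NP)  lex  "city"
[0,2] PP  <  k=1
[2,3] S\PP  lex  "chased"
[3,4] S\(S\PP)  lex  "gave"
[2,4] S  <  k=3
[4,5] PP/S  lex  "dog"
[5,6] S  lex  "every"
[4,6] PP  >  k=5
[6,7] ((S\PP)\S)\PP  lex  "often"
[4,7] (S\PP)\S  <  k=6
[2,7] S\PP  <  k=4
[0,7] S  <  k=2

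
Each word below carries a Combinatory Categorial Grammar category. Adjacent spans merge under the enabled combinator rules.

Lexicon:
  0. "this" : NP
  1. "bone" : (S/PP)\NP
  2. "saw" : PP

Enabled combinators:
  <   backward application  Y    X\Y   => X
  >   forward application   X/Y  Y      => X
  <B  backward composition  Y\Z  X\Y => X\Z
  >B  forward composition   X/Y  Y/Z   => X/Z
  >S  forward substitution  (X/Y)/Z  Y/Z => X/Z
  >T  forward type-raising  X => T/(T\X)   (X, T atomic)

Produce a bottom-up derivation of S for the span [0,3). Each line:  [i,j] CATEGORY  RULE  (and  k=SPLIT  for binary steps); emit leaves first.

[0,1] NP  lex  "this"
[1,2] (S/PP)\NP  lex  "bone"
[0,2] S/PP  <  k=1
[2,3] PP  lex  "saw"
[0,3] S  >  k=2

[0,3] S   >
  [0,2] S/PP   <
    [0,1] "this" : NP
    [1,2] "bone" : (S/PP)\NP
  [2,3] "saw" : PP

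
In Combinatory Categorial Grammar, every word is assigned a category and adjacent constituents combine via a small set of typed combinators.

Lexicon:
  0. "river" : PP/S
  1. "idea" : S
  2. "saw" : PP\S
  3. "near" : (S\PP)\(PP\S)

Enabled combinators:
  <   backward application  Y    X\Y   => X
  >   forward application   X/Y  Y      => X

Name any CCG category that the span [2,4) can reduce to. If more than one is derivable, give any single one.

[0,4] S   <
  [0,2] PP   >
    [0,1] "river" : PP/S
    [1,2] "idea" : S
  [2,4] S\PP   <
    [2,3] "saw" : PP\S
    [3,4] "near" : (S\PP)\(PP\S)

S\PP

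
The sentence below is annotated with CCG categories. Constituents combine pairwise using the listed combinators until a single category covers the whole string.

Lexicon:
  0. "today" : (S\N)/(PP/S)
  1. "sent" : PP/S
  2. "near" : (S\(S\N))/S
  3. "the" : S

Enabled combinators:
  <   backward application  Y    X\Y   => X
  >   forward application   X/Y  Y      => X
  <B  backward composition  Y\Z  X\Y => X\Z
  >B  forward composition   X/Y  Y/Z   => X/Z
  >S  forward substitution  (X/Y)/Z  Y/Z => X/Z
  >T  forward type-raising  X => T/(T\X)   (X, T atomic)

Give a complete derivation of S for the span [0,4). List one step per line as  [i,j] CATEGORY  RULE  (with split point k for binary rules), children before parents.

[0,4] S   <
  [0,2] S\N   >
    [0,1] "today" : (S\N)/(PP/S)
    [1,2] "sent" : PP/S
  [2,4] S\(S\N)   >
    [2,3] "near" : (S\(S\N))/S
    [3,4] "the" : S

[0,1] (S\N)/(PP/S)  lex  "today"
[1,2] PP/S  lex  "sent"
[0,2] S\N  >  k=1
[2,3] (S\(S\N))/S  lex  "near"
[3,4] S  lex  "the"
[2,4] S\(S\N)  >  k=3
[0,4] S  <  k=2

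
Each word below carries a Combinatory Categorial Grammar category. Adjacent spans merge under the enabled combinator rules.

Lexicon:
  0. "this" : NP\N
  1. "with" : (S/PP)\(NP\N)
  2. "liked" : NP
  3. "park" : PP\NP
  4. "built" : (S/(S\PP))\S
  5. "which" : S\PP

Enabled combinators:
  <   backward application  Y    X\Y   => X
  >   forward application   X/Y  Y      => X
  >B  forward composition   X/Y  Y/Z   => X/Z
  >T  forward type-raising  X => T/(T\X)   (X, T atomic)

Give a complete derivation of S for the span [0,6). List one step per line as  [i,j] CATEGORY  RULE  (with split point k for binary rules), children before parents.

[0,1] NP\N  lex  "this"
[1,2] (S/PP)\(NP\N)  lex  "with"
[0,2] S/PP  <  k=1
[2,3] NP  lex  "liked"
[3,4] PP\NP  lex  "park"
[2,4] PP  <  k=3
[0,4] S  >  k=2
[4,5] (S/(S\PP))\S  lex  "built"
[0,5] S/(S\PP)  <  k=4
[5,6] S\PP  lex  "which"
[0,6] S  >  k=5

[0,6] S   >
  [0,5] S/(S\PP)   <
    [0,4] S   >
      [0,2] S/PP   <
        [0,1] "this" : NP\N
        [1,2] "with" : (S/PP)\(NP\N)
      [2,4] PP   <
        [2,3] "liked" : NP
        [3,4] "park" : PP\NP
    [4,5] "built" : (S/(S\PP))\S
  [5,6] "which" : S\PP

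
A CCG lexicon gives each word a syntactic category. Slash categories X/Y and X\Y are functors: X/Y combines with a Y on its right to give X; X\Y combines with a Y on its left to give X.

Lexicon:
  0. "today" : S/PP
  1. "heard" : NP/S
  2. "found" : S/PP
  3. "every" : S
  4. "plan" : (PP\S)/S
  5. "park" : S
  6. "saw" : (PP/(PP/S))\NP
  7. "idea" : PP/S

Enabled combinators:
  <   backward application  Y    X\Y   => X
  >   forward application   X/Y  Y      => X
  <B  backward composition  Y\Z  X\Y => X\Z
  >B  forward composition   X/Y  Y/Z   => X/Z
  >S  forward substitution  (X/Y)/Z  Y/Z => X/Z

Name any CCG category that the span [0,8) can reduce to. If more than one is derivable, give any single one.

S

[0,8] S   >
  [0,1] "today" : S/PP
  [1,8] PP   >
    [1,7] PP/(PP/S)   <
      [1,6] NP   >
        [1,3] NP/PP   >B
          [1,2] "heard" : NP/S
          [2,3] "found" : S/PP
        [3,6] PP   <
          [3,4] "every" : S
          [4,6] PP\S   >
            [4,5] "plan" : (PP\S)/S
            [5,6] "park" : S
      [6,7] "saw" : (PP/(PP/S))\NP
    [7,8] "idea" : PP/S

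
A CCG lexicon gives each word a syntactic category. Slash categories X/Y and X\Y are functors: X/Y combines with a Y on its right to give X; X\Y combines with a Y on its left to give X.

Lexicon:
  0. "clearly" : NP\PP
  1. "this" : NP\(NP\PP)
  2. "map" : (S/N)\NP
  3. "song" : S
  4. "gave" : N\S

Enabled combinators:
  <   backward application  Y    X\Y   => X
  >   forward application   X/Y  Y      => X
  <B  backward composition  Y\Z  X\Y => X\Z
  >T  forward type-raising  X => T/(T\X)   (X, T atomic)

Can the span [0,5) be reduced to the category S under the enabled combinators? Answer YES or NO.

[0,5] S   >
  [0,3] S/N   <
    [0,2] NP   <
      [0,1] "clearly" : NP\PP
      [1,2] "this" : NP\(NP\PP)
    [2,3] "map" : (S/N)\NP
  [3,5] N   >
    [3,4] N/(N\S)   >T
      [3,4] "song" : S
    [4,5] "gave" : N\S

YES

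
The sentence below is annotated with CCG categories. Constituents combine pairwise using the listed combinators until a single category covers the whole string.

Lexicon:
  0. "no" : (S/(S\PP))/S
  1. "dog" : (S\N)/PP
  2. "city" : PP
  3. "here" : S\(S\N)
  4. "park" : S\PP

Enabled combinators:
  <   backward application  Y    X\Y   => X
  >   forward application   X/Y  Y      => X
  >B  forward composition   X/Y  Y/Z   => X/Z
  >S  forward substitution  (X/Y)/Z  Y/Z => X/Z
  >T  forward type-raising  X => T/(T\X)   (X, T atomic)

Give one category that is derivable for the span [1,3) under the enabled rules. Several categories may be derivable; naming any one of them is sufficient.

[0,5] S   >
  [0,4] S/(S\PP)   >
    [0,1] "no" : (S/(S\PP))/S
    [1,4] S   <
      [1,3] S\N   >
        [1,2] "dog" : (S\N)/PP
        [2,3] "city" : PP
      [3,4] "here" : S\(S\N)
  [4,5] "park" : S\PP

S\N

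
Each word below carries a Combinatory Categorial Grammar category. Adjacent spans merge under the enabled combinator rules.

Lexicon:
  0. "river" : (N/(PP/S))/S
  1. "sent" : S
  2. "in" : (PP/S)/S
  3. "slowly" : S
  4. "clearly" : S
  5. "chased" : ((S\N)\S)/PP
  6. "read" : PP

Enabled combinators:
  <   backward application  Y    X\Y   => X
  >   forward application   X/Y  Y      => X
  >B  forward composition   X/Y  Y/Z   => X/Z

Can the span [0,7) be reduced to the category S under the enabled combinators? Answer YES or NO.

[0,7] S   <
  [0,4] N   >
    [0,3] N/S   >B
      [0,2] N/(PP/S)   >
        [0,1] "river" : (N/(PP/S))/S
        [1,2] "sent" : S
      [2,3] "in" : (PP/S)/S
    [3,4] "slowly" : S
  [4,7] S\N   <
    [4,5] "clearly" : S
    [5,7] (S\N)\S   >
      [5,6] "chased" : ((S\N)\S)/PP
      [6,7] "read" : PP

YES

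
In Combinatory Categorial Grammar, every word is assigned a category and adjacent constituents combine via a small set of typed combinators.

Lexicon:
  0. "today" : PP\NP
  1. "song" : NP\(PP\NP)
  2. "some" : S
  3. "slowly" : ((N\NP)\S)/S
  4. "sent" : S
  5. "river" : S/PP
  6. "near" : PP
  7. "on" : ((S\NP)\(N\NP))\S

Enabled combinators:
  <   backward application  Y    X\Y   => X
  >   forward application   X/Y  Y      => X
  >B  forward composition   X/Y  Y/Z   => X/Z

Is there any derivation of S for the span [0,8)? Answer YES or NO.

YES

[0,8] S   <
  [0,2] NP   <
    [0,1] "today" : PP\NP
    [1,2] "song" : NP\(PP\NP)
  [2,8] S\NP   <
    [2,5] N\NP   <
      [2,3] "some" : S
      [3,5] (N\NP)\S   >
        [3,4] "slowly" : ((N\NP)\S)/S
        [4,5] "sent" : S
    [5,8] (S\NP)\(N\NP)   <
      [5,7] S   >
        [5,6] "river" : S/PP
        [6,7] "near" : PP
      [7,8] "on" : ((S\NP)\(N\NP))\S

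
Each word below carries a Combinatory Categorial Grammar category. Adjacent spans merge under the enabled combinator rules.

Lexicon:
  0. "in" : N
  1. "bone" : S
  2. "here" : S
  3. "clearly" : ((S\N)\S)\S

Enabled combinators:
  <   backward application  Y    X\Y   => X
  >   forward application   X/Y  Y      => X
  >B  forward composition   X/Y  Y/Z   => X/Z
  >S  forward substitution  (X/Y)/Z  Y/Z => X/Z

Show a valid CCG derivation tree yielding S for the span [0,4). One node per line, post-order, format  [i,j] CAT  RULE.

[0,4] S   <
  [0,1] "in" : N
  [1,4] S\N   <
    [1,2] "bone" : S
    [2,4] (S\N)\S   <
      [2,3] "here" : S
      [3,4] "clearly" : ((S\N)\S)\S

[0,1] N  lex  "in"
[1,2] S  lex  "bone"
[2,3] S  lex  "here"
[3,4] ((S\N)\S)\S  lex  "clearly"
[2,4] (S\N)\S  <  k=3
[1,4] S\N  <  k=2
[0,4] S  <  k=1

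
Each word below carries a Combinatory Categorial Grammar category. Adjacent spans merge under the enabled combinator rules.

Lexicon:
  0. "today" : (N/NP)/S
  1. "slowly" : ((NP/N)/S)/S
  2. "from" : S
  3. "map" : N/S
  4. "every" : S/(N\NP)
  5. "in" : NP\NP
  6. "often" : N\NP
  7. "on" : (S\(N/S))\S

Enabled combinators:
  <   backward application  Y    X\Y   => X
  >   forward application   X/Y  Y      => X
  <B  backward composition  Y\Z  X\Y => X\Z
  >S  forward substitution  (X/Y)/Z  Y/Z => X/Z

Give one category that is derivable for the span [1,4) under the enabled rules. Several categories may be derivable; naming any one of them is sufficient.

NP/S

[0,8] S   <
  [0,4] N/S   >S
    [0,1] "today" : (N/NP)/S
    [1,4] NP/S   >S
      [1,3] (NP/N)/S   >
        [1,2] "slowly" : ((NP/N)/S)/S
        [2,3] "from" : S
      [3,4] "map" : N/S
  [4,8] S\(N/S)   <
    [4,7] S   >
      [4,5] "every" : S/(N\NP)
      [5,7] N\NP   <B
        [5,6] "in" : NP\NP
        [6,7] "often" : N\NP
    [7,8] "on" : (S\(N/S))\S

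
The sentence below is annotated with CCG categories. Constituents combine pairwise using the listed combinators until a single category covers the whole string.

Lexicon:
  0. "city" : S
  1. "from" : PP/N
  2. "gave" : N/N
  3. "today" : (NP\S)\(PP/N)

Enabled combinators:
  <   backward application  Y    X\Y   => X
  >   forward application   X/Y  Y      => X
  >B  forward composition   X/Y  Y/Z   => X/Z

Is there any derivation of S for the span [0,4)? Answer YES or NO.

S PP/N N/N (NP\S)\(PP/N)
CKY chart[0,4] = {NP}; S ∉ chart

NO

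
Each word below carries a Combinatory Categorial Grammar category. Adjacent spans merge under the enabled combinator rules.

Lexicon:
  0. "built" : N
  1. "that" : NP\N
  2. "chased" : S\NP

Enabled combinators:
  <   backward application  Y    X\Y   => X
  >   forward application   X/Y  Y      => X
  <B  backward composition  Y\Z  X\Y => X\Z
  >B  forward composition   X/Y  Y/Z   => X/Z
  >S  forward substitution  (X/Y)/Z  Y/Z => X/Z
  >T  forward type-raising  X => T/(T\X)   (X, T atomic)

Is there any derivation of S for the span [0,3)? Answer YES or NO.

YES

[0,3] S   >
  [0,1] S/(S\N)   >T
    [0,1] "built" : N
  [1,3] S\N   <B
    [1,2] "that" : NP\N
    [2,3] "chased" : S\NP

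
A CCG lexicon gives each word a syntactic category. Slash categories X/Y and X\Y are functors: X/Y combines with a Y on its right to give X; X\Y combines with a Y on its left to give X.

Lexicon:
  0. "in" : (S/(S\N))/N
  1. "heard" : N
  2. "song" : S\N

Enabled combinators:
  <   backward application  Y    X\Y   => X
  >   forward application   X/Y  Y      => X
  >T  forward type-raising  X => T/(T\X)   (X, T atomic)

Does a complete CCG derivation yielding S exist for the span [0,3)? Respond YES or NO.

YES

[0,3] S   >
  [0,2] S/(S\N)   >
    [0,1] "in" : (S/(S\N))/N
    [1,2] "heard" : N
  [2,3] "song" : S\N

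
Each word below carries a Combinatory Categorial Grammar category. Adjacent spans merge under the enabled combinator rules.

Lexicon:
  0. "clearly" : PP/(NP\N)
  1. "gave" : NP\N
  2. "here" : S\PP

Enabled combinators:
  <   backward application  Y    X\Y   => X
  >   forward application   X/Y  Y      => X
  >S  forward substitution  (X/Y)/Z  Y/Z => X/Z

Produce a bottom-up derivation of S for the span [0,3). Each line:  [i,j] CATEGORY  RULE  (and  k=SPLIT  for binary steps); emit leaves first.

[0,1] PP/(NP\N)  lex  "clearly"
[1,2] NP\N  lex  "gave"
[0,2] PP  >  k=1
[2,3] S\PP  lex  "here"
[0,3] S  <  k=2

[0,3] S   <
  [0,2] PP   >
    [0,1] "clearly" : PP/(NP\N)
    [1,2] "gave" : NP\N
  [2,3] "here" : S\PP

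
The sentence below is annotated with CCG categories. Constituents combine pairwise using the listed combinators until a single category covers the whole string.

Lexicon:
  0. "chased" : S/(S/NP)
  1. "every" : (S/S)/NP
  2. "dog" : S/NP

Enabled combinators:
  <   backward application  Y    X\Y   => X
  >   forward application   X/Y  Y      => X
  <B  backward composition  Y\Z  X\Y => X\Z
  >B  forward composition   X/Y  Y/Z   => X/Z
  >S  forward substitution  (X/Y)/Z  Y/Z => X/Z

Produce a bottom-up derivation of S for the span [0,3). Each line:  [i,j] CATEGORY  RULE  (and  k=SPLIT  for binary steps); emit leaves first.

[0,3] S   >
  [0,1] "chased" : S/(S/NP)
  [1,3] S/NP   >S
    [1,2] "every" : (S/S)/NP
    [2,3] "dog" : S/NP

[0,1] S/(S/NP)  lex  "chased"
[1,2] (S/S)/NP  lex  "every"
[2,3] S/NP  lex  "dog"
[1,3] S/NP  >S  k=2
[0,3] S  >  k=1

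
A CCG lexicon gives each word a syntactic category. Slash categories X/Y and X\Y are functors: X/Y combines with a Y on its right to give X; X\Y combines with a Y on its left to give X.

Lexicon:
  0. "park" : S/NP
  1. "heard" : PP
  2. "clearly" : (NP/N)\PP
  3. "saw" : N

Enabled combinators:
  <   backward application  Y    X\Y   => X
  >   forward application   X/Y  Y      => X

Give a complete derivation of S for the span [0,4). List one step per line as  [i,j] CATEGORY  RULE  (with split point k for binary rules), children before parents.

[0,4] S   >
  [0,1] "park" : S/NP
  [1,4] NP   >
    [1,3] NP/N   <
      [1,2] "heard" : PP
      [2,3] "clearly" : (NP/N)\PP
    [3,4] "saw" : N

[0,1] S/NP  lex  "park"
[1,2] PP  lex  "heard"
[2,3] (NP/N)\PP  lex  "clearly"
[1,3] NP/N  <  k=2
[3,4] N  lex  "saw"
[1,4] NP  >  k=3
[0,4] S  >  k=1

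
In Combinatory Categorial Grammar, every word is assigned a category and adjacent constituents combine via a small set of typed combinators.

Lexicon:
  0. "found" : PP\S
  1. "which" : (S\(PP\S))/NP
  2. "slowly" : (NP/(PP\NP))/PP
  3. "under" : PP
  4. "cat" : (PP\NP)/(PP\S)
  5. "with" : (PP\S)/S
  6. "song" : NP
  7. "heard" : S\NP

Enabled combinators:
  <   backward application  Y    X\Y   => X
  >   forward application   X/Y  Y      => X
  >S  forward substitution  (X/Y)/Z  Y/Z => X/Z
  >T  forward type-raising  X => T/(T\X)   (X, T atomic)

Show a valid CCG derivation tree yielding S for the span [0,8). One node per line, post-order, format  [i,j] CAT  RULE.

[0,1] PP\S  lex  "found"
[1,2] (S\(PP\S))/NP  lex  "which"
[2,3] (NP/(PP\NP))/PP  lex  "slowly"
[3,4] PP  lex  "under"
[2,4] NP/(PP\NP)  >  k=3
[4,5] (PP\NP)/(PP\S)  lex  "cat"
[5,6] (PP\S)/S  lex  "with"
[6,7] NP  lex  "song"
[6,7] S/(S\NP)  >T
[7,8] S\NP  lex  "heard"
[6,8] S  >  k=7
[5,8] PP\S  >  k=6
[4,8] PP\NP  >  k=5
[2,8] NP  >  k=4
[1,8] S\(PP\S)  >  k=2
[0,8] S  <  k=1

[0,8] S   <
  [0,1] "found" : PP\S
  [1,8] S\(PP\S)   >
    [1,2] "which" : (S\(PP\S))/NP
    [2,8] NP   >
      [2,4] NP/(PP\NP)   >
        [2,3] "slowly" : (NP/(PP\NP))/PP
        [3,4] "under" : PP
      [4,8] PP\NP   >
        [4,5] "cat" : (PP\NP)/(PP\S)
        [5,8] PP\S   >
          [5,6] "with" : (PP\S)/S
          [6,8] S   >
            [6,7] S/(S\NP)   >T
              [6,7] "song" : NP
            [7,8] "heard" : S\NP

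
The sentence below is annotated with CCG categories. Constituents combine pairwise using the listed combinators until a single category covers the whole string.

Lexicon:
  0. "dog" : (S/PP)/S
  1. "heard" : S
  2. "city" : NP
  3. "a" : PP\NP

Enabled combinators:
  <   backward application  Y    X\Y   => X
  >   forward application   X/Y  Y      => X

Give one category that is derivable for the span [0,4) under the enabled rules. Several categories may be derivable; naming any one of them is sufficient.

[0,4] S   >
  [0,2] S/PP   >
    [0,1] "dog" : (S/PP)/S
    [1,2] "heard" : S
  [2,4] PP   <
    [2,3] "city" : NP
    [3,4] "a" : PP\NP

S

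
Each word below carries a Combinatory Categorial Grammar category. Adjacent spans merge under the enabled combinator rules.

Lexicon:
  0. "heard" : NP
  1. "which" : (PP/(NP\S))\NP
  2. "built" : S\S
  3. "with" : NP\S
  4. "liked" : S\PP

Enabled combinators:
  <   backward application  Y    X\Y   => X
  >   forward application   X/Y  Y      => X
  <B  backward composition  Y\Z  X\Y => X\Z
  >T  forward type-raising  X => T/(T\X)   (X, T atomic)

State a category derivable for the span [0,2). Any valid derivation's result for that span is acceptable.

PP/(NP\S)

[0,5] S   <
  [0,4] PP   >
    [0,2] PP/(NP\S)   <
      [0,1] "heard" : NP
      [1,2] "which" : (PP/(NP\S))\NP
    [2,4] NP\S   <B
      [2,3] "built" : S\S
      [3,4] "with" : NP\S
  [4,5] "liked" : S\PP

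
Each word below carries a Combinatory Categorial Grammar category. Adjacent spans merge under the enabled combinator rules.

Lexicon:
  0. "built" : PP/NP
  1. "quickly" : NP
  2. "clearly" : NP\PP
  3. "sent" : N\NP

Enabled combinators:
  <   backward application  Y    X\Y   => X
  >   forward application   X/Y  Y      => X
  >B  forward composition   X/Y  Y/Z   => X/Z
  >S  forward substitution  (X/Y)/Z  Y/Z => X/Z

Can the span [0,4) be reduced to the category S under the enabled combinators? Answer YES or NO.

NO

PP/NP NP NP\PP N\NP
CKY chart[0,4] = {N}; S ∉ chart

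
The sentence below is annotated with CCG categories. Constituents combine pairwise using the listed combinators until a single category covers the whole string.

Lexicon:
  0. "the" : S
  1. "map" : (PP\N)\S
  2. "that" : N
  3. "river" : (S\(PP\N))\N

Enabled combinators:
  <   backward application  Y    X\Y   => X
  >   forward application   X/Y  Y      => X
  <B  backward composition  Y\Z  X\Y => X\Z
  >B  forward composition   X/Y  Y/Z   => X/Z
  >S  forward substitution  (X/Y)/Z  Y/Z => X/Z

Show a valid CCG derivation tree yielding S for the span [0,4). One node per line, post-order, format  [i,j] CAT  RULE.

[0,4] S   <
  [0,2] PP\N   <
    [0,1] "the" : S
    [1,2] "map" : (PP\N)\S
  [2,4] S\(PP\N)   <
    [2,3] "that" : N
    [3,4] "river" : (S\(PP\N))\N

[0,1] S  lex  "the"
[1,2] (PP\N)\S  lex  "map"
[0,2] PP\N  <  k=1
[2,3] N  lex  "that"
[3,4] (S\(PP\N))\N  lex  "river"
[2,4] S\(PP\N)  <  k=3
[0,4] S  <  k=2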